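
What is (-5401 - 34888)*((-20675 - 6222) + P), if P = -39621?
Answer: 2679943702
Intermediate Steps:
(-5401 - 34888)*((-20675 - 6222) + P) = (-5401 - 34888)*((-20675 - 6222) - 39621) = -40289*(-26897 - 39621) = -40289*(-66518) = 2679943702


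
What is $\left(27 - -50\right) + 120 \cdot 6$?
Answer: $797$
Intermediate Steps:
$\left(27 - -50\right) + 120 \cdot 6 = \left(27 + 50\right) + 720 = 77 + 720 = 797$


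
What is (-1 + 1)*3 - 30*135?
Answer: -4050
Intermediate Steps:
(-1 + 1)*3 - 30*135 = 0*3 - 4050 = 0 - 4050 = -4050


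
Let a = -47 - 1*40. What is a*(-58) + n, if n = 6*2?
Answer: 5058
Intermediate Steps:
a = -87 (a = -47 - 40 = -87)
n = 12
a*(-58) + n = -87*(-58) + 12 = 5046 + 12 = 5058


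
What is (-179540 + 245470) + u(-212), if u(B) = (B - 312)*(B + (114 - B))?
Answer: 6194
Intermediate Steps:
u(B) = -35568 + 114*B (u(B) = (-312 + B)*114 = -35568 + 114*B)
(-179540 + 245470) + u(-212) = (-179540 + 245470) + (-35568 + 114*(-212)) = 65930 + (-35568 - 24168) = 65930 - 59736 = 6194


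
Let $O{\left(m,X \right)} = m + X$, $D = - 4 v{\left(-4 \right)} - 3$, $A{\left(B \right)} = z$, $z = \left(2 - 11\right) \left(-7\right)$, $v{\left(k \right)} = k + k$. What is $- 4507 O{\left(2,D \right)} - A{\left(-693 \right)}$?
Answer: $-139780$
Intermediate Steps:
$v{\left(k \right)} = 2 k$
$z = 63$ ($z = \left(-9\right) \left(-7\right) = 63$)
$A{\left(B \right)} = 63$
$D = 29$ ($D = - 4 \cdot 2 \left(-4\right) - 3 = \left(-4\right) \left(-8\right) - 3 = 32 - 3 = 29$)
$O{\left(m,X \right)} = X + m$
$- 4507 O{\left(2,D \right)} - A{\left(-693 \right)} = - 4507 \left(29 + 2\right) - 63 = \left(-4507\right) 31 - 63 = -139717 - 63 = -139780$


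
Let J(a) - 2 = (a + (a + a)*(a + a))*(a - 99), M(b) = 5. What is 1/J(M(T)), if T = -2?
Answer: -1/9868 ≈ -0.00010134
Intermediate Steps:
J(a) = 2 + (-99 + a)*(a + 4*a²) (J(a) = 2 + (a + (a + a)*(a + a))*(a - 99) = 2 + (a + (2*a)*(2*a))*(-99 + a) = 2 + (a + 4*a²)*(-99 + a) = 2 + (-99 + a)*(a + 4*a²))
1/J(M(T)) = 1/(2 - 395*5² - 99*5 + 4*5³) = 1/(2 - 395*25 - 495 + 4*125) = 1/(2 - 9875 - 495 + 500) = 1/(-9868) = -1/9868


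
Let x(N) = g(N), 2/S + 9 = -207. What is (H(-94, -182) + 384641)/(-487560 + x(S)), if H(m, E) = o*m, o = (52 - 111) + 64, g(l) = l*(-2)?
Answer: -20745234/26328239 ≈ -0.78795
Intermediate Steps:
S = -1/108 (S = 2/(-9 - 207) = 2/(-216) = 2*(-1/216) = -1/108 ≈ -0.0092593)
g(l) = -2*l
x(N) = -2*N
o = 5 (o = -59 + 64 = 5)
H(m, E) = 5*m
(H(-94, -182) + 384641)/(-487560 + x(S)) = (5*(-94) + 384641)/(-487560 - 2*(-1/108)) = (-470 + 384641)/(-487560 + 1/54) = 384171/(-26328239/54) = 384171*(-54/26328239) = -20745234/26328239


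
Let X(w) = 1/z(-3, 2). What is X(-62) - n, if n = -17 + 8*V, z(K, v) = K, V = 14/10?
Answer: 82/15 ≈ 5.4667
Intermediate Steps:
V = 7/5 (V = 14*(⅒) = 7/5 ≈ 1.4000)
X(w) = -⅓ (X(w) = 1/(-3) = -⅓)
n = -29/5 (n = -17 + 8*(7/5) = -17 + 56/5 = -29/5 ≈ -5.8000)
X(-62) - n = -⅓ - 1*(-29/5) = -⅓ + 29/5 = 82/15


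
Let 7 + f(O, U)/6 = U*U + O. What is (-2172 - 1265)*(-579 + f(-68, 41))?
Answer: -31128909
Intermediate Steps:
f(O, U) = -42 + 6*O + 6*U**2 (f(O, U) = -42 + 6*(U*U + O) = -42 + 6*(U**2 + O) = -42 + 6*(O + U**2) = -42 + (6*O + 6*U**2) = -42 + 6*O + 6*U**2)
(-2172 - 1265)*(-579 + f(-68, 41)) = (-2172 - 1265)*(-579 + (-42 + 6*(-68) + 6*41**2)) = -3437*(-579 + (-42 - 408 + 6*1681)) = -3437*(-579 + (-42 - 408 + 10086)) = -3437*(-579 + 9636) = -3437*9057 = -31128909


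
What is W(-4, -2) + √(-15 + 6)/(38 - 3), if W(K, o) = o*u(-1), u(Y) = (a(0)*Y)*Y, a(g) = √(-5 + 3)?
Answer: I*(3 - 70*√2)/35 ≈ -2.7427*I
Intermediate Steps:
a(g) = I*√2 (a(g) = √(-2) = I*√2)
u(Y) = I*√2*Y² (u(Y) = ((I*√2)*Y)*Y = (I*Y*√2)*Y = I*√2*Y²)
W(K, o) = I*o*√2 (W(K, o) = o*(I*√2*(-1)²) = o*(I*√2*1) = o*(I*√2) = I*o*√2)
W(-4, -2) + √(-15 + 6)/(38 - 3) = I*(-2)*√2 + √(-15 + 6)/(38 - 3) = -2*I*√2 + √(-9)/35 = -2*I*√2 + (3*I)*(1/35) = -2*I*√2 + 3*I/35 = 3*I/35 - 2*I*√2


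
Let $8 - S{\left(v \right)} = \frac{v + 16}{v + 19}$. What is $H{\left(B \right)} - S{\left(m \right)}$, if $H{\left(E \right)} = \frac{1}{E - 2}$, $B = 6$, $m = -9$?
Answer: $- \frac{141}{20} \approx -7.05$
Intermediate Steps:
$S{\left(v \right)} = 8 - \frac{16 + v}{19 + v}$ ($S{\left(v \right)} = 8 - \frac{v + 16}{v + 19} = 8 - \frac{16 + v}{19 + v}$)
$H{\left(E \right)} = \frac{1}{-2 + E}$
$H{\left(B \right)} - S{\left(m \right)} = \frac{1}{-2 + 6} - \frac{136 + 7 \left(-9\right)}{19 - 9} = \frac{1}{4} - \frac{136 - 63}{10} = \frac{1}{4} - \frac{1}{10} \cdot 73 = \frac{1}{4} - \frac{73}{10} = - \frac{141}{20}$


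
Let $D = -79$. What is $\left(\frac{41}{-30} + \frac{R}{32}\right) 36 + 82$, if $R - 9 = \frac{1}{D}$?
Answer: $\frac{67799}{1580} \approx 42.911$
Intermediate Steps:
$R = \frac{710}{79}$ ($R = 9 + \frac{1}{-79} = 9 - \frac{1}{79} = \frac{710}{79} \approx 8.9873$)
$\left(\frac{41}{-30} + \frac{R}{32}\right) 36 + 82 = \left(\frac{41}{-30} + \frac{710}{79 \cdot 32}\right) 36 + 82 = \left(41 \left(- \frac{1}{30}\right) + \frac{710}{79} \cdot \frac{1}{32}\right) 36 + 82 = \left(- \frac{41}{30} + \frac{355}{1264}\right) 36 + 82 = \left(- \frac{20587}{18960}\right) 36 + 82 = - \frac{61761}{1580} + 82 = \frac{67799}{1580}$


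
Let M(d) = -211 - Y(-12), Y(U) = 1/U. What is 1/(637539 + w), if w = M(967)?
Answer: 12/7647937 ≈ 1.5691e-6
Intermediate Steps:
M(d) = -2531/12 (M(d) = -211 - 1/(-12) = -211 - 1*(-1/12) = -211 + 1/12 = -2531/12)
w = -2531/12 ≈ -210.92
1/(637539 + w) = 1/(637539 - 2531/12) = 1/(7647937/12) = 12/7647937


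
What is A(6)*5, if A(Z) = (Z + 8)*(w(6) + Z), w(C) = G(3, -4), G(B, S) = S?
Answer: 140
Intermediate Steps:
w(C) = -4
A(Z) = (-4 + Z)*(8 + Z) (A(Z) = (Z + 8)*(-4 + Z) = (8 + Z)*(-4 + Z) = (-4 + Z)*(8 + Z))
A(6)*5 = (-32 + 6**2 + 4*6)*5 = (-32 + 36 + 24)*5 = 28*5 = 140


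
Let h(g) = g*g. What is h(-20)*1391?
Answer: 556400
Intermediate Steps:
h(g) = g**2
h(-20)*1391 = (-20)**2*1391 = 400*1391 = 556400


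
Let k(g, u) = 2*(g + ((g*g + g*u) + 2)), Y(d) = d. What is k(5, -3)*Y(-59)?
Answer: -2006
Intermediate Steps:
k(g, u) = 4 + 2*g + 2*g² + 2*g*u (k(g, u) = 2*(g + ((g² + g*u) + 2)) = 2*(g + (2 + g² + g*u)) = 2*(2 + g + g² + g*u) = 4 + 2*g + 2*g² + 2*g*u)
k(5, -3)*Y(-59) = (4 + 2*5 + 2*5² + 2*5*(-3))*(-59) = (4 + 10 + 2*25 - 30)*(-59) = (4 + 10 + 50 - 30)*(-59) = 34*(-59) = -2006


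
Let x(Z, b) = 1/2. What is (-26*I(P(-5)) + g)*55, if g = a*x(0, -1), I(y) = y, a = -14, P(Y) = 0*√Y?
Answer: -385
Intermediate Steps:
x(Z, b) = ½ (x(Z, b) = 1*(½) = ½)
P(Y) = 0
g = -7 (g = -14*½ = -7)
(-26*I(P(-5)) + g)*55 = (-26*0 - 7)*55 = (0 - 7)*55 = -7*55 = -385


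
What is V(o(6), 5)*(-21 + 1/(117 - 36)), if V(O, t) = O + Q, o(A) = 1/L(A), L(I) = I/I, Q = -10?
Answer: 1700/9 ≈ 188.89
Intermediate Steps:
L(I) = 1
o(A) = 1 (o(A) = 1/1 = 1)
V(O, t) = -10 + O (V(O, t) = O - 10 = -10 + O)
V(o(6), 5)*(-21 + 1/(117 - 36)) = (-10 + 1)*(-21 + 1/(117 - 36)) = -9*(-21 + 1/81) = -9*(-1700/81) = 1700/9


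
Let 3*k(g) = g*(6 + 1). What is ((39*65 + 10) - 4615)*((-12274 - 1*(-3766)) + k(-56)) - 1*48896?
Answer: 17833144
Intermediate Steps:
k(g) = 7*g/3 (k(g) = (g*(6 + 1))/3 = (g*7)/3 = (7*g)/3 = 7*g/3)
((39*65 + 10) - 4615)*((-12274 - 1*(-3766)) + k(-56)) - 1*48896 = ((39*65 + 10) - 4615)*((-12274 - 1*(-3766)) + (7/3)*(-56)) - 1*48896 = ((2535 + 10) - 4615)*((-12274 + 3766) - 392/3) - 48896 = (2545 - 4615)*(-8508 - 392/3) - 48896 = -2070*(-25916/3) - 48896 = 17882040 - 48896 = 17833144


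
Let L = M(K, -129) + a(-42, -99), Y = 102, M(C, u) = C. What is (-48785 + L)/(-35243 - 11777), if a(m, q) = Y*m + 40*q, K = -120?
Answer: 57149/47020 ≈ 1.2154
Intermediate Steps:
a(m, q) = 40*q + 102*m (a(m, q) = 102*m + 40*q = 40*q + 102*m)
L = -8364 (L = -120 + (40*(-99) + 102*(-42)) = -120 + (-3960 - 4284) = -120 - 8244 = -8364)
(-48785 + L)/(-35243 - 11777) = (-48785 - 8364)/(-35243 - 11777) = -57149/(-47020) = -57149*(-1/47020) = 57149/47020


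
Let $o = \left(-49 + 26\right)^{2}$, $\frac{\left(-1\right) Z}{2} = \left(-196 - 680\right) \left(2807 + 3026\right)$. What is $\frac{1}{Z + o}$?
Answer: $\frac{1}{10219945} \approx 9.7848 \cdot 10^{-8}$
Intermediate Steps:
$Z = 10219416$ ($Z = - 2 \left(-196 - 680\right) \left(2807 + 3026\right) = - 2 \left(\left(-876\right) 5833\right) = \left(-2\right) \left(-5109708\right) = 10219416$)
$o = 529$ ($o = \left(-23\right)^{2} = 529$)
$\frac{1}{Z + o} = \frac{1}{10219416 + 529} = \frac{1}{10219945}$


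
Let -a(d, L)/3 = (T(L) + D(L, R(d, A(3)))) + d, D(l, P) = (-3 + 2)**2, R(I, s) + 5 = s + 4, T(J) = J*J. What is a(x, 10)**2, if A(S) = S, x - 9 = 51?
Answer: 233289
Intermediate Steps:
x = 60 (x = 9 + 51 = 60)
T(J) = J**2
R(I, s) = -1 + s (R(I, s) = -5 + (s + 4) = -5 + (4 + s) = -1 + s)
D(l, P) = 1 (D(l, P) = (-1)**2 = 1)
a(d, L) = -3 - 3*d - 3*L**2 (a(d, L) = -3*((L**2 + 1) + d) = -3*((1 + L**2) + d) = -3*(1 + d + L**2) = -3 - 3*d - 3*L**2)
a(x, 10)**2 = (-3 - 3*60 - 3*10**2)**2 = (-3 - 180 - 3*100)**2 = (-3 - 180 - 300)**2 = (-483)**2 = 233289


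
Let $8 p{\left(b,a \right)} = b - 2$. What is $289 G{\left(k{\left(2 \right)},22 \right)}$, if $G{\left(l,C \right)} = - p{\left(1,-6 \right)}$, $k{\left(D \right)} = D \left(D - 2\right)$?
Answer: $\frac{289}{8} \approx 36.125$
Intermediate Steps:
$p{\left(b,a \right)} = - \frac{1}{4} + \frac{b}{8}$ ($p{\left(b,a \right)} = \frac{b - 2}{8} = \frac{-2 + b}{8} = - \frac{1}{4} + \frac{b}{8}$)
$k{\left(D \right)} = D \left(-2 + D\right)$
$G{\left(l,C \right)} = \frac{1}{8}$ ($G{\left(l,C \right)} = - (- \frac{1}{4} + \frac{1}{8} \cdot 1) = - (- \frac{1}{4} + \frac{1}{8}) = \left(-1\right) \left(- \frac{1}{8}\right) = \frac{1}{8}$)
$289 G{\left(k{\left(2 \right)},22 \right)} = 289 \cdot \frac{1}{8} = \frac{289}{8}$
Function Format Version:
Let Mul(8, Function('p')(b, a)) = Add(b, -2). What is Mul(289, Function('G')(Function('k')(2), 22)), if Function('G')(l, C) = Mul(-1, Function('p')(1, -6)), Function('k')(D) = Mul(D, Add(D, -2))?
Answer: Rational(289, 8) ≈ 36.125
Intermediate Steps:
Function('p')(b, a) = Add(Rational(-1, 4), Mul(Rational(1, 8), b)) (Function('p')(b, a) = Mul(Rational(1, 8), Add(b, -2)) = Mul(Rational(1, 8), Add(-2, b)) = Add(Rational(-1, 4), Mul(Rational(1, 8), b)))
Function('k')(D) = Mul(D, Add(-2, D))
Function('G')(l, C) = Rational(1, 8) (Function('G')(l, C) = Mul(-1, Add(Rational(-1, 4), Mul(Rational(1, 8), 1))) = Mul(-1, Add(Rational(-1, 4), Rational(1, 8))) = Mul(-1, Rational(-1, 8)) = Rational(1, 8))
Mul(289, Function('G')(Function('k')(2), 22)) = Mul(289, Rational(1, 8)) = Rational(289, 8)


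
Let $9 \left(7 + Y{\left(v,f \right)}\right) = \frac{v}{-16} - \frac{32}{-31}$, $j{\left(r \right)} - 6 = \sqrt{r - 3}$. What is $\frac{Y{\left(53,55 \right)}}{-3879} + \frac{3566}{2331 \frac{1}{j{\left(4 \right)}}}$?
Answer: $\frac{2287374989}{213562224} \approx 10.711$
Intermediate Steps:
$j{\left(r \right)} = 6 + \sqrt{-3 + r}$ ($j{\left(r \right)} = 6 + \sqrt{r - 3} = 6 + \sqrt{-3 + r}$)
$Y{\left(v,f \right)} = - \frac{1921}{279} - \frac{v}{144}$ ($Y{\left(v,f \right)} = -7 + \frac{\frac{v}{-16} - \frac{32}{-31}}{9} = -7 + \frac{v \left(- \frac{1}{16}\right) - - \frac{32}{31}}{9} = -7 + \frac{- \frac{v}{16} + \frac{32}{31}}{9} = -7 + \frac{\frac{32}{31} - \frac{v}{16}}{9} = -7 - \left(- \frac{32}{279} + \frac{v}{144}\right) = - \frac{1921}{279} - \frac{v}{144}$)
$\frac{Y{\left(53,55 \right)}}{-3879} + \frac{3566}{2331 \frac{1}{j{\left(4 \right)}}} = \frac{- \frac{1921}{279} - \frac{53}{144}}{-3879} + \frac{3566}{2331 \frac{1}{6 + \sqrt{-3 + 4}}} = \left(- \frac{1921}{279} - \frac{53}{144}\right) \left(- \frac{1}{3879}\right) + \frac{3566}{2331 \frac{1}{6 + \sqrt{1}}} = \left(- \frac{10793}{1488}\right) \left(- \frac{1}{3879}\right) + \frac{3566}{2331 \frac{1}{6 + 1}} = \frac{10793}{5771952} + \frac{3566}{2331 \cdot \frac{1}{7}} = \frac{10793}{5771952} + \frac{3566}{333} = \frac{2287374989}{213562224}$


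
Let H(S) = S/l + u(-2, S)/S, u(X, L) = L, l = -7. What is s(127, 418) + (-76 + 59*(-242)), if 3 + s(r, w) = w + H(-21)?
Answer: -13935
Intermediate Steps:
H(S) = 1 - S/7 (H(S) = S/(-7) + S/S = S*(-⅐) + 1 = -S/7 + 1 = 1 - S/7)
s(r, w) = 1 + w (s(r, w) = -3 + (w + (1 - ⅐*(-21))) = -3 + (w + (1 + 3)) = -3 + (w + 4) = -3 + (4 + w) = 1 + w)
s(127, 418) + (-76 + 59*(-242)) = (1 + 418) + (-76 + 59*(-242)) = 419 + (-76 - 14278) = 419 - 14354 = -13935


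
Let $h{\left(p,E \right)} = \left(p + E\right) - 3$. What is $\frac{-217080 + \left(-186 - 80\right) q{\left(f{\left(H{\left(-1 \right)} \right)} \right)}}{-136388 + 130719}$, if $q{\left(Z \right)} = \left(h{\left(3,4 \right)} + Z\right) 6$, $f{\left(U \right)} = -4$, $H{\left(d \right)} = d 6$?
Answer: $\frac{217080}{5669} \approx 38.292$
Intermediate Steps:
$H{\left(d \right)} = 6 d$
$h{\left(p,E \right)} = -3 + E + p$ ($h{\left(p,E \right)} = \left(E + p\right) - 3 = -3 + E + p$)
$q{\left(Z \right)} = 24 + 6 Z$ ($q{\left(Z \right)} = \left(\left(-3 + 4 + 3\right) + Z\right) 6 = \left(4 + Z\right) 6 = 24 + 6 Z$)
$\frac{-217080 + \left(-186 - 80\right) q{\left(f{\left(H{\left(-1 \right)} \right)} \right)}}{-136388 + 130719} = \frac{-217080 + \left(-186 - 80\right) \left(24 + 6 \left(-4\right)\right)}{-136388 + 130719} = \frac{-217080 - 266 \left(24 - 24\right)}{-5669} = \left(-217080 - 0\right) \left(- \frac{1}{5669}\right) = \left(-217080 + 0\right) \left(- \frac{1}{5669}\right) = \left(-217080\right) \left(- \frac{1}{5669}\right) = \frac{217080}{5669}$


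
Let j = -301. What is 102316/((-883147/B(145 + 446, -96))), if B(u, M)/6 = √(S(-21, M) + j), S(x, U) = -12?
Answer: -613896*I*√313/883147 ≈ -12.298*I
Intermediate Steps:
B(u, M) = 6*I*√313 (B(u, M) = 6*√(-12 - 301) = 6*√(-313) = 6*(I*√313) = 6*I*√313)
102316/((-883147/B(145 + 446, -96))) = 102316/((-883147*(-I*√313/1878))) = 102316/((-(-883147)*I*√313/1878)) = 102316/((883147*I*√313/1878)) = 102316*(-6*I*√313/883147) = -613896*I*√313/883147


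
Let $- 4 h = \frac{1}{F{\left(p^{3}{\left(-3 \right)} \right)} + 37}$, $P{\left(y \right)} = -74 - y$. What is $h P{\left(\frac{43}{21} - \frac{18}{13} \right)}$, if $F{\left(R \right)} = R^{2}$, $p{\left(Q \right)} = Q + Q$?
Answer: $\frac{20383}{50988756} \approx 0.00039975$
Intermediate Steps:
$p{\left(Q \right)} = 2 Q$
$h = - \frac{1}{186772}$ ($h = - \frac{1}{4 \left(\left(\left(2 \left(-3\right)\right)^{3}\right)^{2} + 37\right)} = - \frac{1}{4 \left(\left(\left(-6\right)^{3}\right)^{2} + 37\right)} = - \frac{1}{4 \left(\left(-216\right)^{2} + 37\right)} = - \frac{1}{4 \left(46656 + 37\right)} = - \frac{1}{4 \cdot 46693} = \left(- \frac{1}{4}\right) \frac{1}{46693} = - \frac{1}{186772} \approx -5.3541 \cdot 10^{-6}$)
$h P{\left(\frac{43}{21} - \frac{18}{13} \right)} = - \frac{-74 - \left(\frac{43}{21} - \frac{18}{13}\right)}{186772} = - \frac{-74 - \frac{181}{273}}{186772} = \left(- \frac{1}{186772}\right) \left(- \frac{20383}{273}\right) = \frac{20383}{50988756}$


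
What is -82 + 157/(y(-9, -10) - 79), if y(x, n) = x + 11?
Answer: -6471/77 ≈ -84.039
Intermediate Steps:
y(x, n) = 11 + x
-82 + 157/(y(-9, -10) - 79) = -82 + 157/((11 - 9) - 79) = -82 + 157/(2 - 79) = -82 + 157/(-77) = -82 + 157*(-1/77) = -82 - 157/77 = -6471/77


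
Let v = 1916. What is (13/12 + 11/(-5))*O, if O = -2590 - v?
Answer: 50317/10 ≈ 5031.7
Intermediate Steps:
O = -4506 (O = -2590 - 1*1916 = -2590 - 1916 = -4506)
(13/12 + 11/(-5))*O = (13/12 + 11/(-5))*(-4506) = (13*(1/12) + 11*(-⅕))*(-4506) = (13/12 - 11/5)*(-4506) = -67/60*(-4506) = 50317/10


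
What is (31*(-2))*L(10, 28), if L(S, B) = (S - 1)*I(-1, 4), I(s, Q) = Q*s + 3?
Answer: 558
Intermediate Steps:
I(s, Q) = 3 + Q*s
L(S, B) = 1 - S (L(S, B) = (S - 1)*(3 + 4*(-1)) = (-1 + S)*(3 - 4) = (-1 + S)*(-1) = 1 - S)
(31*(-2))*L(10, 28) = (31*(-2))*(1 - 1*10) = -62*(1 - 10) = -62*(-9) = 558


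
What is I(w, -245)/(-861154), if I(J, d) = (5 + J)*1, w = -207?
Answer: 101/430577 ≈ 0.00023457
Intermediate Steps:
I(J, d) = 5 + J
I(w, -245)/(-861154) = (5 - 207)/(-861154) = -202*(-1/861154) = 101/430577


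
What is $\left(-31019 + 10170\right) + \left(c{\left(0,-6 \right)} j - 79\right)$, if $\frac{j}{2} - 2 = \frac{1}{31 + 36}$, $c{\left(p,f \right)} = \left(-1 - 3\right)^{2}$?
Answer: $- \frac{1397856}{67} \approx -20864.0$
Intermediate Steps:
$c{\left(p,f \right)} = 16$ ($c{\left(p,f \right)} = \left(-4\right)^{2} = 16$)
$j = \frac{270}{67}$ ($j = 4 + \frac{2}{31 + 36} = 4 + \frac{2}{67} = \frac{270}{67} \approx 4.0299$)
$\left(-31019 + 10170\right) + \left(c{\left(0,-6 \right)} j - 79\right) = \left(-31019 + 10170\right) + \left(16 \cdot \frac{270}{67} - 79\right) = -20849 + \left(\frac{4320}{67} - 79\right) = -20849 - \frac{973}{67} = - \frac{1397856}{67}$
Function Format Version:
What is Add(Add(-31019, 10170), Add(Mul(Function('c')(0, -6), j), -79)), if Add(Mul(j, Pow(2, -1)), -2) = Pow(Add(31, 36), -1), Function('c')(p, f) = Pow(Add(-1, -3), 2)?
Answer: Rational(-1397856, 67) ≈ -20864.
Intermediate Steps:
Function('c')(p, f) = 16 (Function('c')(p, f) = Pow(-4, 2) = 16)
j = Rational(270, 67) (j = Add(4, Mul(2, Pow(Add(31, 36), -1))) = Add(4, Mul(2, Pow(67, -1))) = Add(4, Mul(2, Rational(1, 67))) = Add(4, Rational(2, 67)) = Rational(270, 67) ≈ 4.0299)
Add(Add(-31019, 10170), Add(Mul(Function('c')(0, -6), j), -79)) = Add(Add(-31019, 10170), Add(Mul(16, Rational(270, 67)), -79)) = Add(-20849, Add(Rational(4320, 67), -79)) = Add(-20849, Rational(-973, 67)) = Rational(-1397856, 67)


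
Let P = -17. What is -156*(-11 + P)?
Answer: 4368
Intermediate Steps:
-156*(-11 + P) = -156*(-11 - 17) = -156*(-28) = -52*(-84) = 4368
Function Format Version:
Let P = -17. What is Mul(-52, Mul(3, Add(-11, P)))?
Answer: 4368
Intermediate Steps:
Mul(-52, Mul(3, Add(-11, P))) = Mul(-52, Mul(3, Add(-11, -17))) = Mul(-52, Mul(3, -28)) = Mul(-52, -84) = 4368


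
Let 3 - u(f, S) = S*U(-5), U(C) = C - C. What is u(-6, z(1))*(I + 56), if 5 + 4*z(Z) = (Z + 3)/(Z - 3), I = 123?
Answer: 537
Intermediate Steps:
U(C) = 0
z(Z) = -5/4 + (3 + Z)/(4*(-3 + Z)) (z(Z) = -5/4 + ((Z + 3)/(Z - 3))/4 = -5/4 + ((3 + Z)/(-3 + Z))/4 = -5/4 + (3 + Z)/(4*(-3 + Z)))
u(f, S) = 3 (u(f, S) = 3 - S*0 = 3 - 1*0 = 3 + 0 = 3)
u(-6, z(1))*(I + 56) = 3*(123 + 56) = 3*179 = 537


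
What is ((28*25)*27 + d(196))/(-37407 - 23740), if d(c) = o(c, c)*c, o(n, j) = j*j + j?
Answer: -7586852/61147 ≈ -124.08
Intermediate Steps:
o(n, j) = j + j² (o(n, j) = j² + j = j + j²)
d(c) = c²*(1 + c) (d(c) = (c*(1 + c))*c = c²*(1 + c))
((28*25)*27 + d(196))/(-37407 - 23740) = ((28*25)*27 + 196²*(1 + 196))/(-37407 - 23740) = (700*27 + 38416*197)/(-61147) = (18900 + 7567952)*(-1/61147) = 7586852*(-1/61147) = -7586852/61147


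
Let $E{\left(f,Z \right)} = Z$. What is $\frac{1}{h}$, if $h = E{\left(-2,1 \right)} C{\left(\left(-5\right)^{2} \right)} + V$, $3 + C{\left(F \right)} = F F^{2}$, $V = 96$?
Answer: $\frac{1}{15718} \approx 6.3621 \cdot 10^{-5}$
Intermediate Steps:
$C{\left(F \right)} = -3 + F^{3}$ ($C{\left(F \right)} = -3 + F F^{2} = -3 + F^{3}$)
$h = 15718$ ($h = 1 \left(-3 + \left(\left(-5\right)^{2}\right)^{3}\right) + 96 = 1 \left(-3 + 25^{3}\right) + 96 = 1 \left(-3 + 15625\right) + 96 = 1 \cdot 15622 + 96 = 15622 + 96 = 15718$)
$\frac{1}{h} = \frac{1}{15718}$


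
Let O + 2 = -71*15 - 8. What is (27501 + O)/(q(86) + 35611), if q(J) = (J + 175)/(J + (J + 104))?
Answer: 2431192/3276299 ≈ 0.74205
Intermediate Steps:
O = -1075 (O = -2 + (-71*15 - 8) = -2 + (-1065 - 8) = -2 - 1073 = -1075)
q(J) = (175 + J)/(104 + 2*J) (q(J) = (175 + J)/(J + (104 + J)) = (175 + J)/(104 + 2*J))
(27501 + O)/(q(86) + 35611) = (27501 - 1075)/((175 + 86)/(2*(52 + 86)) + 35611) = 26426/((½)*261/138 + 35611) = 26426/((½)*(1/138)*261 + 35611) = 26426/(87/92 + 35611) = 26426/(3276299/92) = 26426*(92/3276299) = 2431192/3276299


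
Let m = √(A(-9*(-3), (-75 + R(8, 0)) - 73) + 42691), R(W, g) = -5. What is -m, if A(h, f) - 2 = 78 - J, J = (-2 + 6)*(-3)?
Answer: -√42783 ≈ -206.84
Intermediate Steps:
J = -12 (J = 4*(-3) = -12)
A(h, f) = 92 (A(h, f) = 2 + (78 - 1*(-12)) = 2 + (78 + 12) = 2 + 90 = 92)
m = √42783 (m = √(92 + 42691) = √42783 ≈ 206.84)
-m = -√42783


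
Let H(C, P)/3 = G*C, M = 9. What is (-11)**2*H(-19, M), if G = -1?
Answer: 6897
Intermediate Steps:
H(C, P) = -3*C (H(C, P) = 3*(-C) = -3*C)
(-11)**2*H(-19, M) = (-11)**2*(-3*(-19)) = 121*57 = 6897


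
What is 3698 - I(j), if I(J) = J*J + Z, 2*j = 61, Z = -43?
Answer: 11243/4 ≈ 2810.8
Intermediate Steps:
j = 61/2 (j = (½)*61 = 61/2 ≈ 30.500)
I(J) = -43 + J² (I(J) = J*J - 43 = J² - 43 = -43 + J²)
3698 - I(j) = 3698 - (-43 + (61/2)²) = 3698 - (-43 + 3721/4) = 3698 - 1*3549/4 = 3698 - 3549/4 = 11243/4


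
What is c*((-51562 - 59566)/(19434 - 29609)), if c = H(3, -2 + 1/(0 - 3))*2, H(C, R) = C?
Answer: 666768/10175 ≈ 65.530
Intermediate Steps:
c = 6 (c = 3*2 = 6)
c*((-51562 - 59566)/(19434 - 29609)) = 6*((-51562 - 59566)/(19434 - 29609)) = 6*(-111128/(-10175)) = 6*(-111128*(-1/10175)) = 6*(111128/10175) = 666768/10175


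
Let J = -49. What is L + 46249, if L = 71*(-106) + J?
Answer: 38674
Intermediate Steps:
L = -7575 (L = 71*(-106) - 49 = -7526 - 49 = -7575)
L + 46249 = -7575 + 46249 = 38674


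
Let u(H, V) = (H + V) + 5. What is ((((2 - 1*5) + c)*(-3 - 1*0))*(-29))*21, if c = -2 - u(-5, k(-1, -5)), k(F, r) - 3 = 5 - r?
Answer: -32886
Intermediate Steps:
k(F, r) = 8 - r (k(F, r) = 3 + (5 - r) = 8 - r)
u(H, V) = 5 + H + V
c = -15 (c = -2 - (5 - 5 + (8 - 1*(-5))) = -2 - (5 - 5 + (8 + 5)) = -2 - (5 - 5 + 13) = -2 - 1*13 = -2 - 13 = -15)
((((2 - 1*5) + c)*(-3 - 1*0))*(-29))*21 = ((((2 - 1*5) - 15)*(-3 - 1*0))*(-29))*21 = ((((2 - 5) - 15)*(-3 + 0))*(-29))*21 = (((-3 - 15)*(-3))*(-29))*21 = (-18*(-3)*(-29))*21 = (54*(-29))*21 = -1566*21 = -32886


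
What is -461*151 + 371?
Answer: -69240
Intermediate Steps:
-461*151 + 371 = -69611 + 371 = -69240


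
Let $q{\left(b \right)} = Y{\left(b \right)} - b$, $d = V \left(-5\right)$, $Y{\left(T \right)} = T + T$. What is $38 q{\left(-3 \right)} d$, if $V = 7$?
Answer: $3990$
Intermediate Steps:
$Y{\left(T \right)} = 2 T$
$d = -35$ ($d = 7 \left(-5\right) = -35$)
$q{\left(b \right)} = b$ ($q{\left(b \right)} = 2 b - b = b$)
$38 q{\left(-3 \right)} d = 38 \left(-3\right) \left(-35\right) = \left(-114\right) \left(-35\right) = 3990$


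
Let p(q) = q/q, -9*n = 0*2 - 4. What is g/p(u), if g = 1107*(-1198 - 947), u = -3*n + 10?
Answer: -2374515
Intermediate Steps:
n = 4/9 (n = -(0*2 - 4)/9 = -(0 - 4)/9 = -⅑*(-4) = 4/9 ≈ 0.44444)
u = 26/3 (u = -3*4/9 + 10 = -4/3 + 10 = 26/3 ≈ 8.6667)
p(q) = 1
g = -2374515 (g = 1107*(-2145) = -2374515)
g/p(u) = -2374515/1 = -2374515*1 = -2374515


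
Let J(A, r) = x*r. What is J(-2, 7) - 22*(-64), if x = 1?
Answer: 1415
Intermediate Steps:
J(A, r) = r (J(A, r) = 1*r = r)
J(-2, 7) - 22*(-64) = 7 - 22*(-64) = 7 + 1408 = 1415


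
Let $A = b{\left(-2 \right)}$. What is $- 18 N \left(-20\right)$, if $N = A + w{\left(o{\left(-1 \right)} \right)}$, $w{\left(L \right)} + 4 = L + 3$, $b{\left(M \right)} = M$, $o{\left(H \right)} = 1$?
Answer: $-720$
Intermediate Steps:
$A = -2$
$w{\left(L \right)} = -1 + L$ ($w{\left(L \right)} = -4 + \left(L + 3\right) = -4 + \left(3 + L\right) = -1 + L$)
$N = -2$ ($N = -2 + \left(-1 + 1\right) = -2 + 0 = -2$)
$- 18 N \left(-20\right) = \left(-18\right) \left(-2\right) \left(-20\right) = 36 \left(-20\right) = -720$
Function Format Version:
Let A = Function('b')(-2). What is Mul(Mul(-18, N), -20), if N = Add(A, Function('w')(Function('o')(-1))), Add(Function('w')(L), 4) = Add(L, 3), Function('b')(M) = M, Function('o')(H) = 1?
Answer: -720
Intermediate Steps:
A = -2
Function('w')(L) = Add(-1, L) (Function('w')(L) = Add(-4, Add(L, 3)) = Add(-4, Add(3, L)) = Add(-1, L))
N = -2 (N = Add(-2, Add(-1, 1)) = Add(-2, 0) = -2)
Mul(Mul(-18, N), -20) = Mul(Mul(-18, -2), -20) = Mul(36, -20) = -720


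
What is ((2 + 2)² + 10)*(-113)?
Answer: -2938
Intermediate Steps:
((2 + 2)² + 10)*(-113) = (4² + 10)*(-113) = (16 + 10)*(-113) = 26*(-113) = -2938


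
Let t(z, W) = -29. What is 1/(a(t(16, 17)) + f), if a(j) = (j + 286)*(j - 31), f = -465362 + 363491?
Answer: -1/117291 ≈ -8.5258e-6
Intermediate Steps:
f = -101871
a(j) = (-31 + j)*(286 + j) (a(j) = (286 + j)*(-31 + j) = (-31 + j)*(286 + j))
1/(a(t(16, 17)) + f) = 1/((-8866 + (-29)² + 255*(-29)) - 101871) = 1/((-8866 + 841 - 7395) - 101871) = 1/(-15420 - 101871) = 1/(-117291) = -1/117291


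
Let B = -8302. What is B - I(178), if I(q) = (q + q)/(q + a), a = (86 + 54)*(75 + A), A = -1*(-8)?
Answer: -48973676/5899 ≈ -8302.0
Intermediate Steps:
A = 8
a = 11620 (a = (86 + 54)*(75 + 8) = 140*83 = 11620)
I(q) = 2*q/(11620 + q) (I(q) = (q + q)/(q + 11620) = (2*q)/(11620 + q) = 2*q/(11620 + q))
B - I(178) = -8302 - 2*178/(11620 + 178) = -8302 - 2*178/11798 = -8302 - 1*178/5899 = -8302 - 178/5899 = -48973676/5899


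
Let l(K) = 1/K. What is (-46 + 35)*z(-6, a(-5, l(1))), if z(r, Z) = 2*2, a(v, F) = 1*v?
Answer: -44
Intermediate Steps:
l(K) = 1/K
a(v, F) = v
z(r, Z) = 4
(-46 + 35)*z(-6, a(-5, l(1))) = (-46 + 35)*4 = -11*4 = -44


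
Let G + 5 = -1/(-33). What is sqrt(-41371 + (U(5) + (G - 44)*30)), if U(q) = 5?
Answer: 3*I*sqrt(575894)/11 ≈ 206.97*I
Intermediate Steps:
G = -164/33 (G = -5 - 1/(-33) = -5 - 1*(-1/33) = -5 + 1/33 = -164/33 ≈ -4.9697)
sqrt(-41371 + (U(5) + (G - 44)*30)) = sqrt(-41371 + (5 + (-164/33 - 44)*30)) = sqrt(-41371 + (5 - 1616/33*30)) = sqrt(-41371 + (5 - 16160/11)) = sqrt(-41371 - 16105/11) = sqrt(-471186/11) = 3*I*sqrt(575894)/11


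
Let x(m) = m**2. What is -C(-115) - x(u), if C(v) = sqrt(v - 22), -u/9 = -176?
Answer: -2509056 - I*sqrt(137) ≈ -2.5091e+6 - 11.705*I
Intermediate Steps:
u = 1584 (u = -9*(-176) = 1584)
C(v) = sqrt(-22 + v)
-C(-115) - x(u) = -sqrt(-22 - 115) - 1*1584**2 = -sqrt(-137) - 1*2509056 = -I*sqrt(137) - 2509056 = -2509056 - I*sqrt(137)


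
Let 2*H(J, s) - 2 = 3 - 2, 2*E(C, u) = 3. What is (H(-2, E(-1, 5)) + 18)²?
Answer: 1521/4 ≈ 380.25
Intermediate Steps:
E(C, u) = 3/2 (E(C, u) = (½)*3 = 3/2)
H(J, s) = 3/2 (H(J, s) = 1 + (3 - 2)/2 = 1 + (½)*1 = 1 + ½ = 3/2)
(H(-2, E(-1, 5)) + 18)² = (3/2 + 18)² = (39/2)² = 1521/4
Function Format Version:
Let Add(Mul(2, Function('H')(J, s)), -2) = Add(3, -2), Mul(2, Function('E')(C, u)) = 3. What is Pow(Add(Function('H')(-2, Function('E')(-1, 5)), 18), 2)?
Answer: Rational(1521, 4) ≈ 380.25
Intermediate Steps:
Function('E')(C, u) = Rational(3, 2) (Function('E')(C, u) = Mul(Rational(1, 2), 3) = Rational(3, 2))
Function('H')(J, s) = Rational(3, 2) (Function('H')(J, s) = Add(1, Mul(Rational(1, 2), Add(3, -2))) = Add(1, Mul(Rational(1, 2), 1)) = Add(1, Rational(1, 2)) = Rational(3, 2))
Pow(Add(Function('H')(-2, Function('E')(-1, 5)), 18), 2) = Pow(Add(Rational(3, 2), 18), 2) = Pow(Rational(39, 2), 2) = Rational(1521, 4)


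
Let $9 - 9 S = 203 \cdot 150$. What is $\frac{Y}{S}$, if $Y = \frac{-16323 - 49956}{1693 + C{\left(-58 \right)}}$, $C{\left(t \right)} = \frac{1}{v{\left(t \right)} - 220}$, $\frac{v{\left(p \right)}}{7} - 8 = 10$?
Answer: $\frac{6230226}{538267909} \approx 0.011575$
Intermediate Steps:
$S = - \frac{10147}{3}$ ($S = 1 - \frac{203 \cdot 150}{9} = 1 - \frac{10150}{3} = - \frac{10147}{3} \approx -3382.3$)
$v{\left(p \right)} = 126$ ($v{\left(p \right)} = 56 + 7 \cdot 10 = 56 + 70 = 126$)
$C{\left(t \right)} = - \frac{1}{94}$ ($C{\left(t \right)} = \frac{1}{126 - 220} = \frac{1}{-94} = - \frac{1}{94}$)
$Y = - \frac{2076742}{53047}$ ($Y = \frac{-16323 - 49956}{1693 - \frac{1}{94}} = - \frac{66279}{\frac{159141}{94}} = \left(-66279\right) \frac{94}{159141} = - \frac{2076742}{53047} \approx -39.149$)
$\frac{Y}{S} = - \frac{2076742}{53047 \left(- \frac{10147}{3}\right)} = \left(- \frac{2076742}{53047}\right) \left(- \frac{3}{10147}\right) = \frac{6230226}{538267909}$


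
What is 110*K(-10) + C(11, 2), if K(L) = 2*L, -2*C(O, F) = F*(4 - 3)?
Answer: -2201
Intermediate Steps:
C(O, F) = -F/2 (C(O, F) = -F*(4 - 3)/2 = -F/2)
110*K(-10) + C(11, 2) = 110*(2*(-10)) - ½*2 = 110*(-20) - 1 = -2200 - 1 = -2201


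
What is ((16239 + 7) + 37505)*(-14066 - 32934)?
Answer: -2526297000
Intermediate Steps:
((16239 + 7) + 37505)*(-14066 - 32934) = (16246 + 37505)*(-47000) = 53751*(-47000) = -2526297000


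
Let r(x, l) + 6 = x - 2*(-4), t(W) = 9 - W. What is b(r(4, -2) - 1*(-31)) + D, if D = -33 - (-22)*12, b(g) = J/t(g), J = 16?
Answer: 1613/7 ≈ 230.43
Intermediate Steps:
r(x, l) = 2 + x (r(x, l) = -6 + (x - 2*(-4)) = -6 + (x + 8) = -6 + (8 + x) = 2 + x)
b(g) = 16/(9 - g)
D = 231 (D = -33 - 22*(-12) = -33 + 264 = 231)
b(r(4, -2) - 1*(-31)) + D = -16/(-9 + ((2 + 4) - 1*(-31))) + 231 = -16/(-9 + (6 + 31)) + 231 = -16/(-9 + 37) + 231 = -16/28 + 231 = -16*1/28 + 231 = -4/7 + 231 = 1613/7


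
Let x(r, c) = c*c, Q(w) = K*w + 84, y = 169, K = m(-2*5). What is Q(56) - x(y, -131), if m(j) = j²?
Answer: -11477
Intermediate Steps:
K = 100 (K = (-2*5)² = (-10)² = 100)
Q(w) = 84 + 100*w (Q(w) = 100*w + 84 = 84 + 100*w)
x(r, c) = c²
Q(56) - x(y, -131) = (84 + 100*56) - 1*(-131)² = (84 + 5600) - 1*17161 = 5684 - 17161 = -11477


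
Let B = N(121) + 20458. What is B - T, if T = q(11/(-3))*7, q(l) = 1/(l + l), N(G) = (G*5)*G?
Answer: 2060607/22 ≈ 93664.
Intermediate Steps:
N(G) = 5*G**2 (N(G) = (5*G)*G = 5*G**2)
q(l) = 1/(2*l)
B = 93663 (B = 5*121**2 + 20458 = 5*14641 + 20458 = 73205 + 20458 = 93663)
T = -21/22 (T = (1/(2*((11/(-3)))))*7 = (1/(2*((11*(-1/3)))))*7 = (1/(2*(-11/3)))*7 = ((1/2)*(-3/11))*7 = -3/22*7 = -21/22 ≈ -0.95455)
B - T = 93663 - 1*(-21/22) = 93663 + 21/22 = 2060607/22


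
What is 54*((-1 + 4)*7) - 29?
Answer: 1105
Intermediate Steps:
54*((-1 + 4)*7) - 29 = 54*(3*7) - 29 = 54*21 - 29 = 1134 - 29 = 1105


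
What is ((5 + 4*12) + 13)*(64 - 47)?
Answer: 1122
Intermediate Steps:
((5 + 4*12) + 13)*(64 - 47) = ((5 + 48) + 13)*17 = (53 + 13)*17 = 66*17 = 1122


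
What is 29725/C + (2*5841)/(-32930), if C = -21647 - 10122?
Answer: -674984854/523076585 ≈ -1.2904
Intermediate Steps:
C = -31769
29725/C + (2*5841)/(-32930) = 29725/(-31769) + (2*5841)/(-32930) = 29725*(-1/31769) + 11682*(-1/32930) = -29725/31769 - 5841/16465 = -674984854/523076585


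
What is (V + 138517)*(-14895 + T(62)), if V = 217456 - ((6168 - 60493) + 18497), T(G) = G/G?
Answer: -5835484094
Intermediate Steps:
T(G) = 1
V = 253284 (V = 217456 - (-54325 + 18497) = 217456 - 1*(-35828) = 217456 + 35828 = 253284)
(V + 138517)*(-14895 + T(62)) = (253284 + 138517)*(-14895 + 1) = 391801*(-14894) = -5835484094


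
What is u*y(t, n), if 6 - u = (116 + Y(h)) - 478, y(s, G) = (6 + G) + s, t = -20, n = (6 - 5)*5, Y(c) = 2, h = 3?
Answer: -3294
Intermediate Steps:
n = 5 (n = 1*5 = 5)
y(s, G) = 6 + G + s
u = 366 (u = 6 - ((116 + 2) - 478) = 6 - (118 - 478) = 6 - 1*(-360) = 6 + 360 = 366)
u*y(t, n) = 366*(6 + 5 - 20) = 366*(-9) = -3294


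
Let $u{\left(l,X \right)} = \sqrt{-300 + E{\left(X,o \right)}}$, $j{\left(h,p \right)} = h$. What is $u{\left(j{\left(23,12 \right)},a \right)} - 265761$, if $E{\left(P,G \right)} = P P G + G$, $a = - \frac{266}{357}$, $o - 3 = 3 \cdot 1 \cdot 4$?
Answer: $-265761 + \frac{5 i \sqrt{28785}}{51} \approx -2.6576 \cdot 10^{5} + 16.633 i$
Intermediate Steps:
$o = 15$ ($o = 3 + 3 \cdot 1 \cdot 4 = 3 + 3 \cdot 4 = 3 + 12 = 15$)
$a = - \frac{38}{51}$ ($a = \left(-266\right) \frac{1}{357} = - \frac{38}{51} \approx -0.7451$)
$E{\left(P,G \right)} = G + G P^{2}$ ($E{\left(P,G \right)} = P^{2} G + G = G P^{2} + G = G + G P^{2}$)
$u{\left(l,X \right)} = \sqrt{-285 + 15 X^{2}}$ ($u{\left(l,X \right)} = \sqrt{-300 + 15 \left(1 + X^{2}\right)} = \sqrt{-300 + \left(15 + 15 X^{2}\right)} = \sqrt{-285 + 15 X^{2}}$)
$u{\left(j{\left(23,12 \right)},a \right)} - 265761 = \sqrt{-285 + 15 \left(- \frac{38}{51}\right)^{2}} - 265761 = \sqrt{-285 + 15 \cdot \frac{1444}{2601}} - 265761 = \sqrt{-285 + \frac{7220}{867}} - 265761 = \sqrt{- \frac{239875}{867}} - 265761 = \frac{5 i \sqrt{28785}}{51} - 265761 = -265761 + \frac{5 i \sqrt{28785}}{51}$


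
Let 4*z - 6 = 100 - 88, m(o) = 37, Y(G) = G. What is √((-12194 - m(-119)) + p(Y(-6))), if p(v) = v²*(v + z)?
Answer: 3*I*√1365 ≈ 110.84*I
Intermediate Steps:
z = 9/2 (z = 3/2 + (100 - 88)/4 = 3/2 + (¼)*12 = 3/2 + 3 = 9/2 ≈ 4.5000)
p(v) = v²*(9/2 + v) (p(v) = v²*(v + 9/2) = v²*(9/2 + v))
√((-12194 - m(-119)) + p(Y(-6))) = √((-12194 - 1*37) + (-6)²*(9/2 - 6)) = √((-12194 - 37) + 36*(-3/2)) = √(-12231 - 54) = √(-12285) = 3*I*√1365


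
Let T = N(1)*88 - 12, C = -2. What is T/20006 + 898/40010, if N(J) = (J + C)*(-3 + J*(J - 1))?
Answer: 1001711/28587145 ≈ 0.035041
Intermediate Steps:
N(J) = (-3 + J*(-1 + J))*(-2 + J) (N(J) = (J - 2)*(-3 + J*(J - 1)) = (-2 + J)*(-3 + J*(-1 + J)) = (-3 + J*(-1 + J))*(-2 + J))
T = 252 (T = (6 + 1**3 - 1*1 - 3*1**2)*88 - 12 = (6 + 1 - 1 - 3*1)*88 - 12 = (6 + 1 - 1 - 3)*88 - 12 = 3*88 - 12 = 264 - 12 = 252)
T/20006 + 898/40010 = 252/20006 + 898/40010 = 252*(1/20006) + 898*(1/40010) = 18/1429 + 449/20005 = 1001711/28587145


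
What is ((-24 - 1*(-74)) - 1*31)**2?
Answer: 361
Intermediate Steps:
((-24 - 1*(-74)) - 1*31)**2 = ((-24 + 74) - 31)**2 = (50 - 31)**2 = 19**2 = 361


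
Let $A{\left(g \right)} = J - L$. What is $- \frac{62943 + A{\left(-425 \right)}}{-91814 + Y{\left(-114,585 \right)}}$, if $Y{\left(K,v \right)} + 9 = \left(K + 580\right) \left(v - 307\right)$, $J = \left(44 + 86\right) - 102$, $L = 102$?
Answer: $- \frac{62869}{37725} \approx -1.6665$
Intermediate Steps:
$J = 28$ ($J = 130 - 102 = 28$)
$Y{\left(K,v \right)} = -9 + \left(-307 + v\right) \left(580 + K\right)$ ($Y{\left(K,v \right)} = -9 + \left(K + 580\right) \left(v - 307\right) = -9 + \left(580 + K\right) \left(-307 + v\right) = -9 + \left(-307 + v\right) \left(580 + K\right)$)
$A{\left(g \right)} = -74$ ($A{\left(g \right)} = 28 - 102 = -74$)
$- \frac{62943 + A{\left(-425 \right)}}{-91814 + Y{\left(-114,585 \right)}} = - \frac{62943 - 74}{-91814 - -129539} = - \frac{62869}{-91814 + \left(-178069 + 34998 + 339300 - 66690\right)} = - \frac{62869}{-91814 + 129539} = - \frac{62869}{37725}$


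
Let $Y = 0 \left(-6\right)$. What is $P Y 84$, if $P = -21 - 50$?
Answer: $0$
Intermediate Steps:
$P = -71$ ($P = -21 - 50 = -71$)
$Y = 0$
$P Y 84 = \left(-71\right) 0 \cdot 84 = 0 \cdot 84 = 0$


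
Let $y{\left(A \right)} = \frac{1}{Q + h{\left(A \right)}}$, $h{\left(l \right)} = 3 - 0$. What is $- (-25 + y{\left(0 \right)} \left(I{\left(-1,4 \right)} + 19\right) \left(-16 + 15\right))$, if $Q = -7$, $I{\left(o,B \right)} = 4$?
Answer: $\frac{77}{4} \approx 19.25$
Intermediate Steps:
$h{\left(l \right)} = 3$ ($h{\left(l \right)} = 3 + 0 = 3$)
$y{\left(A \right)} = - \frac{1}{4}$ ($y{\left(A \right)} = \frac{1}{-7 + 3} = \frac{1}{-4} = - \frac{1}{4}$)
$- (-25 + y{\left(0 \right)} \left(I{\left(-1,4 \right)} + 19\right) \left(-16 + 15\right)) = - (-25 - \frac{\left(4 + 19\right) \left(-16 + 15\right)}{4}) = - (-25 - \frac{23 \left(-1\right)}{4}) = - (-25 - - \frac{23}{4}) = - (-25 + \frac{23}{4}) = \left(-1\right) \left(- \frac{77}{4}\right) = \frac{77}{4}$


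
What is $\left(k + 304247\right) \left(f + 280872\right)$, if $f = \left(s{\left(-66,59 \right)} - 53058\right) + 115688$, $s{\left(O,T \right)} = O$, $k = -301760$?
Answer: $854125332$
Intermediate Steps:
$f = 62564$ ($f = \left(-66 - 53058\right) + 115688 = -53124 + 115688 = 62564$)
$\left(k + 304247\right) \left(f + 280872\right) = \left(-301760 + 304247\right) \left(62564 + 280872\right) = 2487 \cdot 343436 = 854125332$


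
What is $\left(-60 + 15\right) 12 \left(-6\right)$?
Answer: $3240$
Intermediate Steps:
$\left(-60 + 15\right) 12 \left(-6\right) = \left(-45\right) \left(-72\right) = 3240$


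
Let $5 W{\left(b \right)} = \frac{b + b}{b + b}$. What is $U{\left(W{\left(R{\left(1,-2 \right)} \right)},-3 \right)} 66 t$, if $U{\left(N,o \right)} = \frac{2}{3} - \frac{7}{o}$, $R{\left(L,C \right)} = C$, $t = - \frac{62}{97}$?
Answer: $- \frac{12276}{97} \approx -126.56$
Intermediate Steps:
$t = - \frac{62}{97}$ ($t = \left(-62\right) \frac{1}{97} = - \frac{62}{97} \approx -0.63918$)
$W{\left(b \right)} = \frac{1}{5}$ ($W{\left(b \right)} = \frac{\left(b + b\right) \frac{1}{b + b}}{5} = \frac{2 b \frac{1}{2 b}}{5} = \frac{1}{5} \cdot 1 = \frac{1}{5}$)
$U{\left(N,o \right)} = \frac{2}{3} - \frac{7}{o}$ ($U{\left(N,o \right)} = 2 \cdot \frac{1}{3} - \frac{7}{o} = \frac{2}{3} - \frac{7}{o}$)
$U{\left(W{\left(R{\left(1,-2 \right)} \right)},-3 \right)} 66 t = \left(\frac{2}{3} - \frac{7}{-3}\right) 66 \left(- \frac{62}{97}\right) = \left(\frac{2}{3} - - \frac{7}{3}\right) 66 \left(- \frac{62}{97}\right) = \left(\frac{2}{3} + \frac{7}{3}\right) 66 \left(- \frac{62}{97}\right) = 3 \cdot 66 \left(- \frac{62}{97}\right) = 198 \left(- \frac{62}{97}\right) = - \frac{12276}{97}$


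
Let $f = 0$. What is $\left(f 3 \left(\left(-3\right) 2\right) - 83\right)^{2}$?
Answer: $6889$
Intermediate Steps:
$\left(f 3 \left(\left(-3\right) 2\right) - 83\right)^{2} = \left(0 \cdot 3 \left(\left(-3\right) 2\right) - 83\right)^{2} = \left(0 \left(-6\right) - 83\right)^{2} = \left(0 - 83\right)^{2} = \left(-83\right)^{2} = 6889$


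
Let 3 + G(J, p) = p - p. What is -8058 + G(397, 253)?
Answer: -8061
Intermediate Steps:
G(J, p) = -3 (G(J, p) = -3 + (p - p) = -3 + 0 = -3)
-8058 + G(397, 253) = -8058 - 3 = -8061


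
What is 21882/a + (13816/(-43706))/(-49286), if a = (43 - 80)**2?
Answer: 11783975496004/737238642751 ≈ 15.984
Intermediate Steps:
a = 1369 (a = (-37)**2 = 1369)
21882/a + (13816/(-43706))/(-49286) = 21882/1369 + (13816/(-43706))/(-49286) = 21882*(1/1369) + (13816*(-1/43706))*(-1/49286) = 21882/1369 - 6908/21853*(-1/49286) = 21882/1369 + 3454/538523479 = 11783975496004/737238642751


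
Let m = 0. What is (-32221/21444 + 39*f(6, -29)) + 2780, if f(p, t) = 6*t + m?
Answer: -85936885/21444 ≈ -4007.5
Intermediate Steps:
f(p, t) = 6*t (f(p, t) = 6*t + 0 = 6*t)
(-32221/21444 + 39*f(6, -29)) + 2780 = (-32221/21444 + 39*(6*(-29))) + 2780 = (-32221*1/21444 + 39*(-174)) + 2780 = (-32221/21444 - 6786) + 2780 = -145551205/21444 + 2780 = -85936885/21444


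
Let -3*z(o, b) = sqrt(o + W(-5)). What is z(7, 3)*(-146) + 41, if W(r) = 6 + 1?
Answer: 41 + 146*sqrt(14)/3 ≈ 223.09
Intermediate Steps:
W(r) = 7
z(o, b) = -sqrt(7 + o)/3 (z(o, b) = -sqrt(o + 7)/3 = -sqrt(7 + o)/3)
z(7, 3)*(-146) + 41 = -sqrt(7 + 7)/3*(-146) + 41 = -sqrt(14)/3*(-146) + 41 = 146*sqrt(14)/3 + 41 = 41 + 146*sqrt(14)/3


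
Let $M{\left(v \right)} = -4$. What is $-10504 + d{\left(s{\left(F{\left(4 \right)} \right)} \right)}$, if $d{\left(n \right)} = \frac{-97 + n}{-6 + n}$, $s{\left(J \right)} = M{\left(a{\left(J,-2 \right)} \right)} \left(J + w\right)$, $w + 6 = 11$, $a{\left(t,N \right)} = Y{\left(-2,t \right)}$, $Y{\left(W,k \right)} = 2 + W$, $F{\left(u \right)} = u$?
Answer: $- \frac{63005}{6} \approx -10501.0$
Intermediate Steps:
$a{\left(t,N \right)} = 0$ ($a{\left(t,N \right)} = 2 - 2 = 0$)
$w = 5$ ($w = -6 + 11 = 5$)
$s{\left(J \right)} = -20 - 4 J$ ($s{\left(J \right)} = - 4 \left(J + 5\right) = - 4 \left(5 + J\right) = -20 - 4 J$)
$d{\left(n \right)} = \frac{-97 + n}{-6 + n}$
$-10504 + d{\left(s{\left(F{\left(4 \right)} \right)} \right)} = -10504 + \frac{-97 - 36}{-6 - 36} = -10504 + \frac{1}{-42} \left(-133\right) = -10504 - - \frac{19}{6} = -10504 + \frac{19}{6} = - \frac{63005}{6}$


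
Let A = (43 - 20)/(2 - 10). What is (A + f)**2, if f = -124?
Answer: 1030225/64 ≈ 16097.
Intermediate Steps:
A = -23/8 (A = 23/(-8) = 23*(-1/8) = -23/8 ≈ -2.8750)
(A + f)**2 = (-23/8 - 124)**2 = (-1015/8)**2 = 1030225/64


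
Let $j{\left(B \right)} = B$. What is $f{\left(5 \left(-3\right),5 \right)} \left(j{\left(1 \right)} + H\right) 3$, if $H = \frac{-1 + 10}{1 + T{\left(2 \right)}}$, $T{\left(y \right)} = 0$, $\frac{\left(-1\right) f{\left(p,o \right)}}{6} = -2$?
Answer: $360$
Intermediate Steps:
$f{\left(p,o \right)} = 12$ ($f{\left(p,o \right)} = \left(-6\right) \left(-2\right) = 12$)
$H = 9$ ($H = \frac{-1 + 10}{1 + 0} = \frac{9}{1} = 9 \cdot 1 = 9$)
$f{\left(5 \left(-3\right),5 \right)} \left(j{\left(1 \right)} + H\right) 3 = 12 \left(1 + 9\right) 3 = 12 \cdot 10 \cdot 3 = 12 \cdot 30 = 360$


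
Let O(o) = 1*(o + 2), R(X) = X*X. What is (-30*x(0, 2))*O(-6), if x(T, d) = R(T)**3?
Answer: 0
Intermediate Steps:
R(X) = X**2
x(T, d) = T**6 (x(T, d) = (T**2)**3 = T**6)
O(o) = 2 + o (O(o) = 1*(2 + o) = 2 + o)
(-30*x(0, 2))*O(-6) = (-30*0**6)*(2 - 6) = -30*0*(-4) = 0*(-4) = 0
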